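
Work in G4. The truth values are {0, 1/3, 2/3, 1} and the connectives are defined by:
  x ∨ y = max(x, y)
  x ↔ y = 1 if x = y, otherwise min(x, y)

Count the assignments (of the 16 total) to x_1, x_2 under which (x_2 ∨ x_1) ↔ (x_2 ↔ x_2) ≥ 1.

7

x_1 = 0, x_2 = 0 ↦ 0  <
x_1 = 0, x_2 = 1/3 ↦ 1/3  <
x_1 = 0, x_2 = 2/3 ↦ 2/3  <
x_1 = 0, x_2 = 1 ↦ 1  ≥
x_1 = 1/3, x_2 = 0 ↦ 1/3  <
x_1 = 1/3, x_2 = 1/3 ↦ 1/3  <
x_1 = 1/3, x_2 = 2/3 ↦ 2/3  <
x_1 = 1/3, x_2 = 1 ↦ 1  ≥
x_1 = 2/3, x_2 = 0 ↦ 2/3  <
x_1 = 2/3, x_2 = 1/3 ↦ 2/3  <
x_1 = 2/3, x_2 = 2/3 ↦ 2/3  <
x_1 = 2/3, x_2 = 1 ↦ 1  ≥
x_1 = 1, x_2 = 0 ↦ 1  ≥
x_1 = 1, x_2 = 1/3 ↦ 1  ≥
x_1 = 1, x_2 = 2/3 ↦ 1  ≥
x_1 = 1, x_2 = 1 ↦ 1  ≥
So 7 of the 16 assignments meet the threshold.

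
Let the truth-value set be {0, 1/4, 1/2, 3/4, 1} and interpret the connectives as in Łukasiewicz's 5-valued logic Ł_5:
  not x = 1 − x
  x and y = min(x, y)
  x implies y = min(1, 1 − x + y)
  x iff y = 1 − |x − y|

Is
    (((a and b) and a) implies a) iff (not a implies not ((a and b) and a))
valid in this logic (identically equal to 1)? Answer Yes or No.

Yes

At a = 1/2, b = 1/2, for instance:
a and b = 1/2 and 1/2 = 1/2
(a and b) and a = 1/2 and 1/2 = 1/2
((a and b) and a) implies a = 1/2 implies 1/2 = 1
not a = not 1/2 = 1/2
not ((a and b) and a) = not 1/2 = 1/2
not a implies not ((a and b) and a) = 1/2 implies 1/2 = 1
(((a and b) and a) implies a) iff (not a implies not ((a and b) and a)) = 1 iff 1 = 1
and checking the remaining 24 assignments likewise gives ≥ 1 in every case.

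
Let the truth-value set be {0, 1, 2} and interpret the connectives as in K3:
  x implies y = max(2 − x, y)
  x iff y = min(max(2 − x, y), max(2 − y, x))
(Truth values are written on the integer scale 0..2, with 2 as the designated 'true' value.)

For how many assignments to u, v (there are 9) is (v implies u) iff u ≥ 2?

u = 0, v = 0 ↦ 0  <
u = 0, v = 1 ↦ 1  <
u = 0, v = 2 ↦ 2  ≥
u = 1, v = 0 ↦ 1  <
u = 1, v = 1 ↦ 1  <
u = 1, v = 2 ↦ 1  <
u = 2, v = 0 ↦ 2  ≥
u = 2, v = 1 ↦ 2  ≥
u = 2, v = 2 ↦ 2  ≥
So 4 of the 9 assignments meet the threshold.

4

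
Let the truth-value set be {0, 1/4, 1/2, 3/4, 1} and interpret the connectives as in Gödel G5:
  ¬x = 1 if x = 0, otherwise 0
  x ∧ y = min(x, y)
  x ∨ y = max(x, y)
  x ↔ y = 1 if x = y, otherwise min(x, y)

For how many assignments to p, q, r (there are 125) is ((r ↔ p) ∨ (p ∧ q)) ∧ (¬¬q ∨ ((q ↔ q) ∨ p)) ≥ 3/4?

47

value 1: 29 assignments (counts)
value 3/4: 18 assignments (counts)
value 1/2: 26 assignments
value 1/4: 28 assignments
value 0: 24 assignments
So 47 of the 125 assignments meet the threshold.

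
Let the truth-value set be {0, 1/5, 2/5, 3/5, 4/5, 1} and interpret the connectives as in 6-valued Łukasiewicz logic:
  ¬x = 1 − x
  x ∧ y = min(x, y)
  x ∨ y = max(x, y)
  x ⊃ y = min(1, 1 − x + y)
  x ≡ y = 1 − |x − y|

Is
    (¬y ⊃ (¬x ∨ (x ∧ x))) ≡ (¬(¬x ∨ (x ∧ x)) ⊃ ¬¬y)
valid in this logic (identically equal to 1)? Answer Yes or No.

Yes

At x = 2/5, y = 4/5, for instance:
¬y = ¬4/5 = 1/5
¬x = ¬2/5 = 3/5
x ∧ x = 2/5 ∧ 2/5 = 2/5
¬x ∨ (x ∧ x) = 3/5 ∨ 2/5 = 3/5
¬y ⊃ (¬x ∨ (x ∧ x)) = 1/5 ⊃ 3/5 = 1
¬(¬x ∨ (x ∧ x)) = ¬3/5 = 2/5
¬¬y = ¬1/5 = 4/5
¬(¬x ∨ (x ∧ x)) ⊃ ¬¬y = 2/5 ⊃ 4/5 = 1
(¬y ⊃ (¬x ∨ (x ∧ x))) ≡ (¬(¬x ∨ (x ∧ x)) ⊃ ¬¬y) = 1 ≡ 1 = 1
and checking the remaining 35 assignments likewise gives ≥ 1 in every case.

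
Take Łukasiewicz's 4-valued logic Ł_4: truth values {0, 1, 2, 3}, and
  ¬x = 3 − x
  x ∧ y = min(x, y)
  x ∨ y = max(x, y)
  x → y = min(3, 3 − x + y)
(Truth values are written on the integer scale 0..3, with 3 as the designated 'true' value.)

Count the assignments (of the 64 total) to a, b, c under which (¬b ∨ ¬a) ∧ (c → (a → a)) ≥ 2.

48

value 3: 28 assignments (counts)
value 2: 20 assignments (counts)
value 1: 12 assignments
value 0: 4 assignments
So 48 of the 64 assignments meet the threshold.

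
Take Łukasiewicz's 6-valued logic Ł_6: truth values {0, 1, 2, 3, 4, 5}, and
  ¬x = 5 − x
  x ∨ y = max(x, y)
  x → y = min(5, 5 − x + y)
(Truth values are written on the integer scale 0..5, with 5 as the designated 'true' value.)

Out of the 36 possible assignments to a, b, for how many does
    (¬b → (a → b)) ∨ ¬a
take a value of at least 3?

32

value 5: 27 assignments (counts)
value 4: 3 assignments (counts)
value 3: 2 assignments (counts)
value 2: 2 assignments
value 1: 1 assignment
value 0: 1 assignment
So 32 of the 36 assignments meet the threshold.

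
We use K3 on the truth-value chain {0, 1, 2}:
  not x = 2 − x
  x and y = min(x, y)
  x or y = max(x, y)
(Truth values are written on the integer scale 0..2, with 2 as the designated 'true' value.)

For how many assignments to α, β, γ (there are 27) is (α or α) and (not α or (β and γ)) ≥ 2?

1

value 2: 1 assignment (counts)
value 1: 12 assignments
value 0: 14 assignments
So 1 of the 27 assignments meets the threshold.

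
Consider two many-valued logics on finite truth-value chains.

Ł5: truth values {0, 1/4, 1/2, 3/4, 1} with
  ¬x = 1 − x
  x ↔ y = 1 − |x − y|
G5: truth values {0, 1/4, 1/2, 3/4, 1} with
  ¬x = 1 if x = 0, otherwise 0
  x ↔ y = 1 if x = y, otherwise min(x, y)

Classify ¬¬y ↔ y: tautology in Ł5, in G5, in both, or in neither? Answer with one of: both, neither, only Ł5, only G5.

only Ł5

In Ł5: every assignment gives 1 — tautology.
In G5: at y = 1/4 the value is 1/4 — not a tautology.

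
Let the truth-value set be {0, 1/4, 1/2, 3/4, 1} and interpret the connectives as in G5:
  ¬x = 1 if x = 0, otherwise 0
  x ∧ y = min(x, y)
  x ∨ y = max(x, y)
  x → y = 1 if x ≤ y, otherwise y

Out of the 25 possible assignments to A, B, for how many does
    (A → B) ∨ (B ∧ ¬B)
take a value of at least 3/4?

16

value 1: 15 assignments (counts)
value 3/4: 1 assignment (counts)
value 1/2: 2 assignments
value 1/4: 3 assignments
value 0: 4 assignments
So 16 of the 25 assignments meet the threshold.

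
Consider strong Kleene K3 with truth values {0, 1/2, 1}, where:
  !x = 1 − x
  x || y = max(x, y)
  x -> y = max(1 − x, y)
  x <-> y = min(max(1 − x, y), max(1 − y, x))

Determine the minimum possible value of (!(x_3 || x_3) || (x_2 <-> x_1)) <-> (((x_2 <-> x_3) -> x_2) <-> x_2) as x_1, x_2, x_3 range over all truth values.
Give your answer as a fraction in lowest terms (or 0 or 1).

0

Take x_1 = 0, x_2 = 0, x_3 = 1:
x_3 || x_3 = 1 || 1 = 1
!(x_3 || x_3) = !1 = 0
x_2 <-> x_1 = 0 <-> 0 = 1
!(x_3 || x_3) || (x_2 <-> x_1) = 0 || 1 = 1
x_2 <-> x_3 = 0 <-> 1 = 0
(x_2 <-> x_3) -> x_2 = 0 -> 0 = 1
((x_2 <-> x_3) -> x_2) <-> x_2 = 1 <-> 0 = 0
(!(x_3 || x_3) || (x_2 <-> x_1)) <-> (((x_2 <-> x_3) -> x_2) <-> x_2) = 1 <-> 0 = 0
No assignment yields a value below 0, so this is the minimum.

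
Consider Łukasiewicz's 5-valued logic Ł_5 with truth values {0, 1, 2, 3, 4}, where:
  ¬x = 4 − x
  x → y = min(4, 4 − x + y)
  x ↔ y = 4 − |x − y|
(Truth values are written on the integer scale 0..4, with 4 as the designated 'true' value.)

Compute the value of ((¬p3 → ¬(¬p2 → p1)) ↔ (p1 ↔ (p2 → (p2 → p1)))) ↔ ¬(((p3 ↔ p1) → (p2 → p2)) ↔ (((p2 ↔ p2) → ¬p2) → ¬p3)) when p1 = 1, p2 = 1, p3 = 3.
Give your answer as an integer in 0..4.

3

¬p3 = ¬3 = 1
¬p2 = ¬1 = 3
¬p2 → p1 = 3 → 1 = 2
¬(¬p2 → p1) = ¬2 = 2
¬p3 → ¬(¬p2 → p1) = 1 → 2 = 4
p2 → p1 = 1 → 1 = 4
p2 → (p2 → p1) = 1 → 4 = 4
p1 ↔ (p2 → (p2 → p1)) = 1 ↔ 4 = 1
(¬p3 → ¬(¬p2 → p1)) ↔ (p1 ↔ (p2 → (p2 → p1))) = 4 ↔ 1 = 1
p3 ↔ p1 = 3 ↔ 1 = 2
p2 → p2 = 1 → 1 = 4
(p3 ↔ p1) → (p2 → p2) = 2 → 4 = 4
p2 ↔ p2 = 1 ↔ 1 = 4
¬p2 = ¬1 = 3
(p2 ↔ p2) → ¬p2 = 4 → 3 = 3
¬p3 = ¬3 = 1
((p2 ↔ p2) → ¬p2) → ¬p3 = 3 → 1 = 2
((p3 ↔ p1) → (p2 → p2)) ↔ (((p2 ↔ p2) → ¬p2) → ¬p3) = 4 ↔ 2 = 2
¬(((p3 ↔ p1) → (p2 → p2)) ↔ (((p2 ↔ p2) → ¬p2) → ¬p3)) = ¬2 = 2
((¬p3 → ¬(¬p2 → p1)) ↔ (p1 ↔ (p2 → (p2 → p1)))) ↔ ¬(((p3 ↔ p1) → (p2 → p2)) ↔ (((p2 ↔ p2) → ¬p2) → ¬p3)) = 1 ↔ 2 = 3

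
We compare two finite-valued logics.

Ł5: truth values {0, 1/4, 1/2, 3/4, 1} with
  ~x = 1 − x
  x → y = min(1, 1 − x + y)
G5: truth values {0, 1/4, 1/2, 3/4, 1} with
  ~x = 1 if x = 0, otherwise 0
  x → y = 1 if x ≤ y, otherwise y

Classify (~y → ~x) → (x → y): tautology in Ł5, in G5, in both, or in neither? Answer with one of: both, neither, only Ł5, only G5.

In Ł5: every assignment gives 1 — tautology.
In G5: at x = 1/2, y = 1/4 the value is 1/4 — not a tautology.

only Ł5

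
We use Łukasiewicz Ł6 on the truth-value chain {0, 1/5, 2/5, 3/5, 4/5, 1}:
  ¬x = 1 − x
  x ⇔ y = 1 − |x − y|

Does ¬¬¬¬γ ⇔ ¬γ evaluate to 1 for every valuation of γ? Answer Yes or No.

No

Counterexample: take γ = 0.
¬γ = ¬0 = 1
¬¬γ = ¬1 = 0
¬¬¬γ = ¬0 = 1
¬¬¬¬γ = ¬1 = 0
¬γ = ¬0 = 1
¬¬¬¬γ ⇔ ¬γ = 0 ⇔ 1 = 0
This gives 0 ≠ 1.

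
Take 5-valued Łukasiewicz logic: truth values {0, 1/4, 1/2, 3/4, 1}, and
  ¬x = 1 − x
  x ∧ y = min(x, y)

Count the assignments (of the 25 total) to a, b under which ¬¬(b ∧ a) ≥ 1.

1

value 1: 1 assignment (counts)
value 3/4: 3 assignments
value 1/2: 5 assignments
value 1/4: 7 assignments
value 0: 9 assignments
So 1 of the 25 assignments meets the threshold.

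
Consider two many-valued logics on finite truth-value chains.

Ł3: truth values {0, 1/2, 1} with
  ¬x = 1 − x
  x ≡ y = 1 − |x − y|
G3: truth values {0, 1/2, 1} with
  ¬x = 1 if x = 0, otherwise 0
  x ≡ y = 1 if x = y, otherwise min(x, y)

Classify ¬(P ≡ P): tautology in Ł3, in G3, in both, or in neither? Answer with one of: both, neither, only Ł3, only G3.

neither

In Ł3: at P = 0 the value is 0 — not a tautology.
In G3: at P = 0 the value is 0 — not a tautology.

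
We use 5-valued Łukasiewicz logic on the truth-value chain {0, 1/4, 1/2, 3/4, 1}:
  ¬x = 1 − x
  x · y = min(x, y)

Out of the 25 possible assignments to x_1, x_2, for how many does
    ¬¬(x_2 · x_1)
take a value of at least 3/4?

value 1: 1 assignment (counts)
value 3/4: 3 assignments (counts)
value 1/2: 5 assignments
value 1/4: 7 assignments
value 0: 9 assignments
So 4 of the 25 assignments meet the threshold.

4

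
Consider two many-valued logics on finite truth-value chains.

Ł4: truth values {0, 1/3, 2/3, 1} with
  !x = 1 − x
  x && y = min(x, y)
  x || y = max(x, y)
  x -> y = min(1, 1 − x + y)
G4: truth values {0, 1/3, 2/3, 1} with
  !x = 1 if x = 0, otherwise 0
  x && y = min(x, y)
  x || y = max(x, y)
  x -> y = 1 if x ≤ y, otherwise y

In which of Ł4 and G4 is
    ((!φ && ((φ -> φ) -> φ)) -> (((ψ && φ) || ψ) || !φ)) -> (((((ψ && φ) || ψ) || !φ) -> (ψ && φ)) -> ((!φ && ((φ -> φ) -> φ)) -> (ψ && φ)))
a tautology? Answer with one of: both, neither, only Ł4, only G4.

In Ł4: every assignment gives 1 — tautology.
In G4: every assignment gives 1 — tautology.

both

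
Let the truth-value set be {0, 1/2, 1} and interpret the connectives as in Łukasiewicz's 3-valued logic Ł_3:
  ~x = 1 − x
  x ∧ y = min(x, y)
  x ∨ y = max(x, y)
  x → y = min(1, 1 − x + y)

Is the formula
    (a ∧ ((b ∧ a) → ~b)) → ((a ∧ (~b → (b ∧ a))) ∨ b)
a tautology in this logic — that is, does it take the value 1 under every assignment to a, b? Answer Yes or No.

No

Counterexample: take a = 1/2, b = 0.
b ∧ a = 0 ∧ 1/2 = 0
~b = ~0 = 1
(b ∧ a) → ~b = 0 → 1 = 1
a ∧ ((b ∧ a) → ~b) = 1/2 ∧ 1 = 1/2
~b = ~0 = 1
b ∧ a = 0 ∧ 1/2 = 0
~b → (b ∧ a) = 1 → 0 = 0
a ∧ (~b → (b ∧ a)) = 1/2 ∧ 0 = 0
(a ∧ (~b → (b ∧ a))) ∨ b = 0 ∨ 0 = 0
(a ∧ ((b ∧ a) → ~b)) → ((a ∧ (~b → (b ∧ a))) ∨ b) = 1/2 → 0 = 1/2
This gives 1/2 ≠ 1.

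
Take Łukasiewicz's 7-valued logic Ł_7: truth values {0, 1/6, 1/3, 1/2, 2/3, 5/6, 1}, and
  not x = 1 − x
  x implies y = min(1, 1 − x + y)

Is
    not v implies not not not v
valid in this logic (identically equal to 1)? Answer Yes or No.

Yes

v = 0 ↦ 1
v = 1/6 ↦ 1
v = 1/3 ↦ 1
v = 1/2 ↦ 1
v = 2/3 ↦ 1
v = 5/6 ↦ 1
v = 1 ↦ 1
Every assignment gives a value ≥ 1.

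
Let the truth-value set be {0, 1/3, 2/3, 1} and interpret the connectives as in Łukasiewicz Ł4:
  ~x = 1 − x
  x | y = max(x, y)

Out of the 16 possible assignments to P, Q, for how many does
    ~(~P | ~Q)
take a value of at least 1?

P = 0, Q = 0 ↦ 0  <
P = 0, Q = 1/3 ↦ 0  <
P = 0, Q = 2/3 ↦ 0  <
P = 0, Q = 1 ↦ 0  <
P = 1/3, Q = 0 ↦ 0  <
P = 1/3, Q = 1/3 ↦ 1/3  <
P = 1/3, Q = 2/3 ↦ 1/3  <
P = 1/3, Q = 1 ↦ 1/3  <
P = 2/3, Q = 0 ↦ 0  <
P = 2/3, Q = 1/3 ↦ 1/3  <
P = 2/3, Q = 2/3 ↦ 2/3  <
P = 2/3, Q = 1 ↦ 2/3  <
P = 1, Q = 0 ↦ 0  <
P = 1, Q = 1/3 ↦ 1/3  <
P = 1, Q = 2/3 ↦ 2/3  <
P = 1, Q = 1 ↦ 1  ≥
So 1 of the 16 assignments meets the threshold.

1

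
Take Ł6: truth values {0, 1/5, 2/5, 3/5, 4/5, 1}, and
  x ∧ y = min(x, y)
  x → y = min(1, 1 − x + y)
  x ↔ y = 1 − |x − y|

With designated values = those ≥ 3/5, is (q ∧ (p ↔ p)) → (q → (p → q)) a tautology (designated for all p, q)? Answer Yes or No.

At p = 3/5, q = 0, for instance:
p ↔ p = 3/5 ↔ 3/5 = 1
q ∧ (p ↔ p) = 0 ∧ 1 = 0
p → q = 3/5 → 0 = 2/5
q → (p → q) = 0 → 2/5 = 1
(q ∧ (p ↔ p)) → (q → (p → q)) = 0 → 1 = 1
and checking the remaining 35 assignments likewise gives ≥ 3/5 in every case.

Yes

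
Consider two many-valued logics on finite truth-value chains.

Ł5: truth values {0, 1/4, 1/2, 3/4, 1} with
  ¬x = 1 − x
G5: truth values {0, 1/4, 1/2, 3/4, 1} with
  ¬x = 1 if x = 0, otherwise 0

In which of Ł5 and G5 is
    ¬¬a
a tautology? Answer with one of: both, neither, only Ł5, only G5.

neither

In Ł5: at a = 0 the value is 0 — not a tautology.
In G5: at a = 0 the value is 0 — not a tautology.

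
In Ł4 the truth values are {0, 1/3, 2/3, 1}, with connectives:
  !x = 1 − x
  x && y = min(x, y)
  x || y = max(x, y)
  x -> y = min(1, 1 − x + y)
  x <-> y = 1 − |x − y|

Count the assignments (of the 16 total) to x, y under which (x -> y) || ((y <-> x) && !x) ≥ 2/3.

x = 0, y = 0 ↦ 1  ≥
x = 0, y = 1/3 ↦ 1  ≥
x = 0, y = 2/3 ↦ 1  ≥
x = 0, y = 1 ↦ 1  ≥
x = 1/3, y = 0 ↦ 2/3  ≥
x = 1/3, y = 1/3 ↦ 1  ≥
x = 1/3, y = 2/3 ↦ 1  ≥
x = 1/3, y = 1 ↦ 1  ≥
x = 2/3, y = 0 ↦ 1/3  <
x = 2/3, y = 1/3 ↦ 2/3  ≥
x = 2/3, y = 2/3 ↦ 1  ≥
x = 2/3, y = 1 ↦ 1  ≥
x = 1, y = 0 ↦ 0  <
x = 1, y = 1/3 ↦ 1/3  <
x = 1, y = 2/3 ↦ 2/3  ≥
x = 1, y = 1 ↦ 1  ≥
So 13 of the 16 assignments meet the threshold.

13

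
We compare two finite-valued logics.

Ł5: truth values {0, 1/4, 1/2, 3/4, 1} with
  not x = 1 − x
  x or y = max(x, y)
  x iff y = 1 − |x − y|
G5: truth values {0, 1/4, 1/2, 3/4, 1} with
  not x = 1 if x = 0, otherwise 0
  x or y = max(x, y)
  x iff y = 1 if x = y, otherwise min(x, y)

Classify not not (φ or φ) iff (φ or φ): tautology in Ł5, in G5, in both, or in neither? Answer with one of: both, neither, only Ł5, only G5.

In Ł5: every assignment gives 1 — tautology.
In G5: at φ = 1/4 the value is 1/4 — not a tautology.

only Ł5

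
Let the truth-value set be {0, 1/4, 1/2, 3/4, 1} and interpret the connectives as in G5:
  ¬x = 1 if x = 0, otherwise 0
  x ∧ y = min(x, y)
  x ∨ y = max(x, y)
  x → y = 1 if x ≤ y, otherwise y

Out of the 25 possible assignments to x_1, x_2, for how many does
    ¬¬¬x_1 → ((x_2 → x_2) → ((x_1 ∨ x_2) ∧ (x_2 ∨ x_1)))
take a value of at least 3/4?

22

value 1: 21 assignments (counts)
value 3/4: 1 assignment (counts)
value 1/2: 1 assignment
value 1/4: 1 assignment
value 0: 1 assignment
So 22 of the 25 assignments meet the threshold.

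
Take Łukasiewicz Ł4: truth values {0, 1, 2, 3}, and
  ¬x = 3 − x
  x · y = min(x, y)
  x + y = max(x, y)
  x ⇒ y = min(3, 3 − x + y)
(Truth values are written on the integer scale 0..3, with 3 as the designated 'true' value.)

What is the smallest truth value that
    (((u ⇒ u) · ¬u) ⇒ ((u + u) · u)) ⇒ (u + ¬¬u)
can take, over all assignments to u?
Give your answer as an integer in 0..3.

Take u = 1:
u ⇒ u = 1 ⇒ 1 = 3
¬u = ¬1 = 2
(u ⇒ u) · ¬u = 3 · 2 = 2
u + u = 1 + 1 = 1
(u + u) · u = 1 · 1 = 1
((u ⇒ u) · ¬u) ⇒ ((u + u) · u) = 2 ⇒ 1 = 2
¬u = ¬1 = 2
¬¬u = ¬2 = 1
u + ¬¬u = 1 + 1 = 1
(((u ⇒ u) · ¬u) ⇒ ((u + u) · u)) ⇒ (u + ¬¬u) = 2 ⇒ 1 = 2
No assignment yields a value below 2, so this is the minimum.

2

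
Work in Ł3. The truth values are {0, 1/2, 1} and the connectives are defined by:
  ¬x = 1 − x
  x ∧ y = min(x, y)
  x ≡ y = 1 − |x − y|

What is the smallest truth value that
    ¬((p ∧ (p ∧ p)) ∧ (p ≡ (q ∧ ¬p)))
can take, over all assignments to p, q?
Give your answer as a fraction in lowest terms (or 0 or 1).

1/2

Take p = 1/2, q = 0:
p ∧ p = 1/2 ∧ 1/2 = 1/2
p ∧ (p ∧ p) = 1/2 ∧ 1/2 = 1/2
¬p = ¬1/2 = 1/2
q ∧ ¬p = 0 ∧ 1/2 = 0
p ≡ (q ∧ ¬p) = 1/2 ≡ 0 = 1/2
(p ∧ (p ∧ p)) ∧ (p ≡ (q ∧ ¬p)) = 1/2 ∧ 1/2 = 1/2
¬((p ∧ (p ∧ p)) ∧ (p ≡ (q ∧ ¬p))) = ¬1/2 = 1/2
No assignment yields a value below 1/2, so this is the minimum.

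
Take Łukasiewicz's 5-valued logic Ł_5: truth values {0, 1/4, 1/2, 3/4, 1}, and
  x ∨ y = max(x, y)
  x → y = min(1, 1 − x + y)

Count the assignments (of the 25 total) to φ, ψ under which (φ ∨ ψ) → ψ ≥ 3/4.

value 1: 15 assignments (counts)
value 3/4: 4 assignments (counts)
value 1/2: 3 assignments
value 1/4: 2 assignments
value 0: 1 assignment
So 19 of the 25 assignments meet the threshold.

19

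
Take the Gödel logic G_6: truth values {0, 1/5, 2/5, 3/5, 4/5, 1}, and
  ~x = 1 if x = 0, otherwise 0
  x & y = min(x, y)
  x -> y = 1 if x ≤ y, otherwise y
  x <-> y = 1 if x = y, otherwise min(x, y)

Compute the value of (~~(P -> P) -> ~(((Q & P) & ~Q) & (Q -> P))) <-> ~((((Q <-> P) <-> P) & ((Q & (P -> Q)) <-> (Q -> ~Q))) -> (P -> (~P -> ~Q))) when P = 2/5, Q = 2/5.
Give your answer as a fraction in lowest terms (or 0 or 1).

0

P -> P = 2/5 -> 2/5 = 1
~(P -> P) = ~1 = 0
~~(P -> P) = ~0 = 1
Q & P = 2/5 & 2/5 = 2/5
~Q = ~2/5 = 0
(Q & P) & ~Q = 2/5 & 0 = 0
Q -> P = 2/5 -> 2/5 = 1
((Q & P) & ~Q) & (Q -> P) = 0 & 1 = 0
~(((Q & P) & ~Q) & (Q -> P)) = ~0 = 1
~~(P -> P) -> ~(((Q & P) & ~Q) & (Q -> P)) = 1 -> 1 = 1
Q <-> P = 2/5 <-> 2/5 = 1
(Q <-> P) <-> P = 1 <-> 2/5 = 2/5
P -> Q = 2/5 -> 2/5 = 1
Q & (P -> Q) = 2/5 & 1 = 2/5
~Q = ~2/5 = 0
Q -> ~Q = 2/5 -> 0 = 0
(Q & (P -> Q)) <-> (Q -> ~Q) = 2/5 <-> 0 = 0
((Q <-> P) <-> P) & ((Q & (P -> Q)) <-> (Q -> ~Q)) = 2/5 & 0 = 0
~P = ~2/5 = 0
~Q = ~2/5 = 0
~P -> ~Q = 0 -> 0 = 1
P -> (~P -> ~Q) = 2/5 -> 1 = 1
(((Q <-> P) <-> P) & ((Q & (P -> Q)) <-> (Q -> ~Q))) -> (P -> (~P -> ~Q)) = 0 -> 1 = 1
~((((Q <-> P) <-> P) & ((Q & (P -> Q)) <-> (Q -> ~Q))) -> (P -> (~P -> ~Q))) = ~1 = 0
(~~(P -> P) -> ~(((Q & P) & ~Q) & (Q -> P))) <-> ~((((Q <-> P) <-> P) & ((Q & (P -> Q)) <-> (Q -> ~Q))) -> (P -> (~P -> ~Q))) = 1 <-> 0 = 0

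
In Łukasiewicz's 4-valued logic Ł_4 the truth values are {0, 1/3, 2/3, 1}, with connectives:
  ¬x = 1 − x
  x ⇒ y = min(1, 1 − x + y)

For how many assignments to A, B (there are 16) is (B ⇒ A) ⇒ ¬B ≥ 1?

A = 0, B = 0 ↦ 1  ≥
A = 0, B = 1/3 ↦ 1  ≥
A = 0, B = 2/3 ↦ 1  ≥
A = 0, B = 1 ↦ 1  ≥
A = 1/3, B = 0 ↦ 1  ≥
A = 1/3, B = 1/3 ↦ 2/3  <
A = 1/3, B = 2/3 ↦ 2/3  <
A = 1/3, B = 1 ↦ 2/3  <
A = 2/3, B = 0 ↦ 1  ≥
A = 2/3, B = 1/3 ↦ 2/3  <
A = 2/3, B = 2/3 ↦ 1/3  <
A = 2/3, B = 1 ↦ 1/3  <
A = 1, B = 0 ↦ 1  ≥
A = 1, B = 1/3 ↦ 2/3  <
A = 1, B = 2/3 ↦ 1/3  <
A = 1, B = 1 ↦ 0  <
So 7 of the 16 assignments meet the threshold.

7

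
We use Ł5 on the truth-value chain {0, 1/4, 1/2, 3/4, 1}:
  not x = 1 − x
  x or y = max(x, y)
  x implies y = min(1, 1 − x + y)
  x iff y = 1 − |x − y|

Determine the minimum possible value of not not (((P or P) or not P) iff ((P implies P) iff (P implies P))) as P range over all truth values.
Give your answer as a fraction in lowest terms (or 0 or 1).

1/2

Take P = 1/2:
P or P = 1/2 or 1/2 = 1/2
not P = not 1/2 = 1/2
(P or P) or not P = 1/2 or 1/2 = 1/2
P implies P = 1/2 implies 1/2 = 1
P implies P = 1/2 implies 1/2 = 1
(P implies P) iff (P implies P) = 1 iff 1 = 1
((P or P) or not P) iff ((P implies P) iff (P implies P)) = 1/2 iff 1 = 1/2
not (((P or P) or not P) iff ((P implies P) iff (P implies P))) = not 1/2 = 1/2
not not (((P or P) or not P) iff ((P implies P) iff (P implies P))) = not 1/2 = 1/2
No assignment yields a value below 1/2, so this is the minimum.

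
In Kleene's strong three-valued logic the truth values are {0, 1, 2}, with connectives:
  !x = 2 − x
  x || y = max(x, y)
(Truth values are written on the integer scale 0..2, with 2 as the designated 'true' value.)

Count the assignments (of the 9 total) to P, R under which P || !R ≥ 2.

P = 0, R = 0 ↦ 2  ≥
P = 0, R = 1 ↦ 1  <
P = 0, R = 2 ↦ 0  <
P = 1, R = 0 ↦ 2  ≥
P = 1, R = 1 ↦ 1  <
P = 1, R = 2 ↦ 1  <
P = 2, R = 0 ↦ 2  ≥
P = 2, R = 1 ↦ 2  ≥
P = 2, R = 2 ↦ 2  ≥
So 5 of the 9 assignments meet the threshold.

5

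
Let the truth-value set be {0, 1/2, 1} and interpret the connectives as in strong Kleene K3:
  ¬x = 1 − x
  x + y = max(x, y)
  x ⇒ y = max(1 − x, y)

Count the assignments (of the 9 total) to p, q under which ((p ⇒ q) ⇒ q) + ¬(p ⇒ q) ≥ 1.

p = 0, q = 0 ↦ 0  <
p = 0, q = 1/2 ↦ 1/2  <
p = 0, q = 1 ↦ 1  ≥
p = 1/2, q = 0 ↦ 1/2  <
p = 1/2, q = 1/2 ↦ 1/2  <
p = 1/2, q = 1 ↦ 1  ≥
p = 1, q = 0 ↦ 1  ≥
p = 1, q = 1/2 ↦ 1/2  <
p = 1, q = 1 ↦ 1  ≥
So 4 of the 9 assignments meet the threshold.

4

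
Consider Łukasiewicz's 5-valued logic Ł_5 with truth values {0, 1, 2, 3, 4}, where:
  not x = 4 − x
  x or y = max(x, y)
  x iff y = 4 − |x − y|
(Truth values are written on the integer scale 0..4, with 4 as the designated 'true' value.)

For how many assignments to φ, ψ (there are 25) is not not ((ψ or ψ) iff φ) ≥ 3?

value 4: 5 assignments (counts)
value 3: 8 assignments (counts)
value 2: 6 assignments
value 1: 4 assignments
value 0: 2 assignments
So 13 of the 25 assignments meet the threshold.

13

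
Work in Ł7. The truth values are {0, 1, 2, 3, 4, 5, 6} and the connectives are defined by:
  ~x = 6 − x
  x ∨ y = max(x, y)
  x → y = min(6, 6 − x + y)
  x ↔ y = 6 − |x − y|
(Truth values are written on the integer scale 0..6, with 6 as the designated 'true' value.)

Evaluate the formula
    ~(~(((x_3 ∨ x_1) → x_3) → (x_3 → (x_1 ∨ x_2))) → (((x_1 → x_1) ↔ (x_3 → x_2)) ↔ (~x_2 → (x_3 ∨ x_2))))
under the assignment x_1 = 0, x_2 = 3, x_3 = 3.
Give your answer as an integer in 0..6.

0

x_3 ∨ x_1 = 3 ∨ 0 = 3
(x_3 ∨ x_1) → x_3 = 3 → 3 = 6
x_1 ∨ x_2 = 0 ∨ 3 = 3
x_3 → (x_1 ∨ x_2) = 3 → 3 = 6
((x_3 ∨ x_1) → x_3) → (x_3 → (x_1 ∨ x_2)) = 6 → 6 = 6
~(((x_3 ∨ x_1) → x_3) → (x_3 → (x_1 ∨ x_2))) = ~6 = 0
x_1 → x_1 = 0 → 0 = 6
x_3 → x_2 = 3 → 3 = 6
(x_1 → x_1) ↔ (x_3 → x_2) = 6 ↔ 6 = 6
~x_2 = ~3 = 3
x_3 ∨ x_2 = 3 ∨ 3 = 3
~x_2 → (x_3 ∨ x_2) = 3 → 3 = 6
((x_1 → x_1) ↔ (x_3 → x_2)) ↔ (~x_2 → (x_3 ∨ x_2)) = 6 ↔ 6 = 6
~(((x_3 ∨ x_1) → x_3) → (x_3 → (x_1 ∨ x_2))) → (((x_1 → x_1) ↔ (x_3 → x_2)) ↔ (~x_2 → (x_3 ∨ x_2))) = 0 → 6 = 6
~(~(((x_3 ∨ x_1) → x_3) → (x_3 → (x_1 ∨ x_2))) → (((x_1 → x_1) ↔ (x_3 → x_2)) ↔ (~x_2 → (x_3 ∨ x_2)))) = ~6 = 0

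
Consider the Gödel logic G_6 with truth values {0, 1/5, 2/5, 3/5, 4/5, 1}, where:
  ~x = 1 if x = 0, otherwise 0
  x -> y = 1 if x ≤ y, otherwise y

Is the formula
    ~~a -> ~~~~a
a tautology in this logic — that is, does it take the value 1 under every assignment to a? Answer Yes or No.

Yes

a = 0 ↦ 1
a = 1/5 ↦ 1
a = 2/5 ↦ 1
a = 3/5 ↦ 1
a = 4/5 ↦ 1
a = 1 ↦ 1
Every assignment gives a value ≥ 1.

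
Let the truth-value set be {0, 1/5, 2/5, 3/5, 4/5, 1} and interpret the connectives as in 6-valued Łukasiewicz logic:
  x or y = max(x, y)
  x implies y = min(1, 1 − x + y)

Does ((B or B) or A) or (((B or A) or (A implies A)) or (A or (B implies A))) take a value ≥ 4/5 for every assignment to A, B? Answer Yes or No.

Yes

At A = 1/5, B = 4/5, for instance:
B or B = 4/5 or 4/5 = 4/5
(B or B) or A = 4/5 or 1/5 = 4/5
B or A = 4/5 or 1/5 = 4/5
A implies A = 1/5 implies 1/5 = 1
(B or A) or (A implies A) = 4/5 or 1 = 1
B implies A = 4/5 implies 1/5 = 2/5
A or (B implies A) = 1/5 or 2/5 = 2/5
((B or A) or (A implies A)) or (A or (B implies A)) = 1 or 2/5 = 1
((B or B) or A) or (((B or A) or (A implies A)) or (A or (B implies A))) = 4/5 or 1 = 1
and checking the remaining 35 assignments likewise gives ≥ 4/5 in every case.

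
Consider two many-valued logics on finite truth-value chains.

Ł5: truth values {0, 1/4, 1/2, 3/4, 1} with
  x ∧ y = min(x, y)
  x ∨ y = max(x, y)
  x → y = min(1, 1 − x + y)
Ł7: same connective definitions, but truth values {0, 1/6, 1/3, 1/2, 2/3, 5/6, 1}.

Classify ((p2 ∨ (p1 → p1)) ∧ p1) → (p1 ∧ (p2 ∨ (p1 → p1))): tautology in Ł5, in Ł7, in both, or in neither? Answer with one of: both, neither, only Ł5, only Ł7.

both

In Ł5: every assignment gives 1 — tautology.
In Ł7: every assignment gives 1 — tautology.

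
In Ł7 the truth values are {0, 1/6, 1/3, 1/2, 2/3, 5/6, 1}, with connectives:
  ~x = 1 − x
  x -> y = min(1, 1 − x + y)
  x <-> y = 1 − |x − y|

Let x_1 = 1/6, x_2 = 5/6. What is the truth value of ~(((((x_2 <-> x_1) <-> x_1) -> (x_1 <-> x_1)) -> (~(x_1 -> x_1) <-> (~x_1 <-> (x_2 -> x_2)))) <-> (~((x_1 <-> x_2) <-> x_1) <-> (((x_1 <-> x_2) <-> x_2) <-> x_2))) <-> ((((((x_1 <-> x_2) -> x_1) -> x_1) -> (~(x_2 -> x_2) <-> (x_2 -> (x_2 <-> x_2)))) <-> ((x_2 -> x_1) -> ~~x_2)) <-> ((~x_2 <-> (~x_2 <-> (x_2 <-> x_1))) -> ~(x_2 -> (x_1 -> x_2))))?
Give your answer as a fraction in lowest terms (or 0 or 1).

1/3

x_2 <-> x_1 = 5/6 <-> 1/6 = 1/3
(x_2 <-> x_1) <-> x_1 = 1/3 <-> 1/6 = 5/6
x_1 <-> x_1 = 1/6 <-> 1/6 = 1
((x_2 <-> x_1) <-> x_1) -> (x_1 <-> x_1) = 5/6 -> 1 = 1
x_1 -> x_1 = 1/6 -> 1/6 = 1
~(x_1 -> x_1) = ~1 = 0
~x_1 = ~1/6 = 5/6
x_2 -> x_2 = 5/6 -> 5/6 = 1
~x_1 <-> (x_2 -> x_2) = 5/6 <-> 1 = 5/6
~(x_1 -> x_1) <-> (~x_1 <-> (x_2 -> x_2)) = 0 <-> 5/6 = 1/6
(((x_2 <-> x_1) <-> x_1) -> (x_1 <-> x_1)) -> (~(x_1 -> x_1) <-> (~x_1 <-> (x_2 -> x_2))) = 1 -> 1/6 = 1/6
x_1 <-> x_2 = 1/6 <-> 5/6 = 1/3
(x_1 <-> x_2) <-> x_1 = 1/3 <-> 1/6 = 5/6
~((x_1 <-> x_2) <-> x_1) = ~5/6 = 1/6
x_1 <-> x_2 = 1/6 <-> 5/6 = 1/3
(x_1 <-> x_2) <-> x_2 = 1/3 <-> 5/6 = 1/2
((x_1 <-> x_2) <-> x_2) <-> x_2 = 1/2 <-> 5/6 = 2/3
~((x_1 <-> x_2) <-> x_1) <-> (((x_1 <-> x_2) <-> x_2) <-> x_2) = 1/6 <-> 2/3 = 1/2
((((x_2 <-> x_1) <-> x_1) -> (x_1 <-> x_1)) -> (~(x_1 -> x_1) <-> (~x_1 <-> (x_2 -> x_2)))) <-> (~((x_1 <-> x_2) <-> x_1) <-> (((x_1 <-> x_2) <-> x_2) <-> x_2)) = 1/6 <-> 1/2 = 2/3
~(((((x_2 <-> x_1) <-> x_1) -> (x_1 <-> x_1)) -> (~(x_1 -> x_1) <-> (~x_1 <-> (x_2 -> x_2)))) <-> (~((x_1 <-> x_2) <-> x_1) <-> (((x_1 <-> x_2) <-> x_2) <-> x_2))) = ~2/3 = 1/3
x_1 <-> x_2 = 1/6 <-> 5/6 = 1/3
(x_1 <-> x_2) -> x_1 = 1/3 -> 1/6 = 5/6
((x_1 <-> x_2) -> x_1) -> x_1 = 5/6 -> 1/6 = 1/3
x_2 -> x_2 = 5/6 -> 5/6 = 1
~(x_2 -> x_2) = ~1 = 0
x_2 <-> x_2 = 5/6 <-> 5/6 = 1
x_2 -> (x_2 <-> x_2) = 5/6 -> 1 = 1
~(x_2 -> x_2) <-> (x_2 -> (x_2 <-> x_2)) = 0 <-> 1 = 0
(((x_1 <-> x_2) -> x_1) -> x_1) -> (~(x_2 -> x_2) <-> (x_2 -> (x_2 <-> x_2))) = 1/3 -> 0 = 2/3
x_2 -> x_1 = 5/6 -> 1/6 = 1/3
~x_2 = ~5/6 = 1/6
~~x_2 = ~1/6 = 5/6
(x_2 -> x_1) -> ~~x_2 = 1/3 -> 5/6 = 1
((((x_1 <-> x_2) -> x_1) -> x_1) -> (~(x_2 -> x_2) <-> (x_2 -> (x_2 <-> x_2)))) <-> ((x_2 -> x_1) -> ~~x_2) = 2/3 <-> 1 = 2/3
~x_2 = ~5/6 = 1/6
~x_2 = ~5/6 = 1/6
x_2 <-> x_1 = 5/6 <-> 1/6 = 1/3
~x_2 <-> (x_2 <-> x_1) = 1/6 <-> 1/3 = 5/6
~x_2 <-> (~x_2 <-> (x_2 <-> x_1)) = 1/6 <-> 5/6 = 1/3
x_1 -> x_2 = 1/6 -> 5/6 = 1
x_2 -> (x_1 -> x_2) = 5/6 -> 1 = 1
~(x_2 -> (x_1 -> x_2)) = ~1 = 0
(~x_2 <-> (~x_2 <-> (x_2 <-> x_1))) -> ~(x_2 -> (x_1 -> x_2)) = 1/3 -> 0 = 2/3
(((((x_1 <-> x_2) -> x_1) -> x_1) -> (~(x_2 -> x_2) <-> (x_2 -> (x_2 <-> x_2)))) <-> ((x_2 -> x_1) -> ~~x_2)) <-> ((~x_2 <-> (~x_2 <-> (x_2 <-> x_1))) -> ~(x_2 -> (x_1 -> x_2))) = 2/3 <-> 2/3 = 1
~(((((x_2 <-> x_1) <-> x_1) -> (x_1 <-> x_1)) -> (~(x_1 -> x_1) <-> (~x_1 <-> (x_2 -> x_2)))) <-> (~((x_1 <-> x_2) <-> x_1) <-> (((x_1 <-> x_2) <-> x_2) <-> x_2))) <-> ((((((x_1 <-> x_2) -> x_1) -> x_1) -> (~(x_2 -> x_2) <-> (x_2 -> (x_2 <-> x_2)))) <-> ((x_2 -> x_1) -> ~~x_2)) <-> ((~x_2 <-> (~x_2 <-> (x_2 <-> x_1))) -> ~(x_2 -> (x_1 -> x_2)))) = 1/3 <-> 1 = 1/3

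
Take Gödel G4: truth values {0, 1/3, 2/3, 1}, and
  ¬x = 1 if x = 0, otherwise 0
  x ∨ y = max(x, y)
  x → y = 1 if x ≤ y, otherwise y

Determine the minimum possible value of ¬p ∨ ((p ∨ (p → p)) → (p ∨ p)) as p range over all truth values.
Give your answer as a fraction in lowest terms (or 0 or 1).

1/3

Take p = 1/3:
¬p = ¬1/3 = 0
p → p = 1/3 → 1/3 = 1
p ∨ (p → p) = 1/3 ∨ 1 = 1
p ∨ p = 1/3 ∨ 1/3 = 1/3
(p ∨ (p → p)) → (p ∨ p) = 1 → 1/3 = 1/3
¬p ∨ ((p ∨ (p → p)) → (p ∨ p)) = 0 ∨ 1/3 = 1/3
No assignment yields a value below 1/3, so this is the minimum.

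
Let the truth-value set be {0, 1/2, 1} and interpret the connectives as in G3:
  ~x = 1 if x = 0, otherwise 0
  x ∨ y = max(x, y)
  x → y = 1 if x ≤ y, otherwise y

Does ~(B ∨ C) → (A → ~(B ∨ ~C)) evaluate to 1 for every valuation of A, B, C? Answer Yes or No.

No

Counterexample: take A = 1/2, B = 0, C = 0.
B ∨ C = 0 ∨ 0 = 0
~(B ∨ C) = ~0 = 1
~C = ~0 = 1
B ∨ ~C = 0 ∨ 1 = 1
~(B ∨ ~C) = ~1 = 0
A → ~(B ∨ ~C) = 1/2 → 0 = 0
~(B ∨ C) → (A → ~(B ∨ ~C)) = 1 → 0 = 0
This gives 0 ≠ 1.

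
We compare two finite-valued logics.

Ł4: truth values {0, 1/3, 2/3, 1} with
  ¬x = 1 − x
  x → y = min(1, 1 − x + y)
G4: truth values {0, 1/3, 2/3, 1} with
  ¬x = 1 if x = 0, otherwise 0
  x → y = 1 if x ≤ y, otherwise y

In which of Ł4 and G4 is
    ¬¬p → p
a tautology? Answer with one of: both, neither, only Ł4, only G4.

only Ł4

In Ł4: every assignment gives 1 — tautology.
In G4: at p = 1/3 the value is 1/3 — not a tautology.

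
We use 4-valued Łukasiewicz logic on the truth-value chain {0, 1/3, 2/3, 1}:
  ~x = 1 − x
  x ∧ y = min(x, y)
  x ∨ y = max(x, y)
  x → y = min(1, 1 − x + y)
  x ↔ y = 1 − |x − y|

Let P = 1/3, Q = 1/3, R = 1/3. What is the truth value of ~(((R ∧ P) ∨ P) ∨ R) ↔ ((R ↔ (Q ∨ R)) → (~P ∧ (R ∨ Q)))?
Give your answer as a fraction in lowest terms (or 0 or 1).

R ∧ P = 1/3 ∧ 1/3 = 1/3
(R ∧ P) ∨ P = 1/3 ∨ 1/3 = 1/3
((R ∧ P) ∨ P) ∨ R = 1/3 ∨ 1/3 = 1/3
~(((R ∧ P) ∨ P) ∨ R) = ~1/3 = 2/3
Q ∨ R = 1/3 ∨ 1/3 = 1/3
R ↔ (Q ∨ R) = 1/3 ↔ 1/3 = 1
~P = ~1/3 = 2/3
R ∨ Q = 1/3 ∨ 1/3 = 1/3
~P ∧ (R ∨ Q) = 2/3 ∧ 1/3 = 1/3
(R ↔ (Q ∨ R)) → (~P ∧ (R ∨ Q)) = 1 → 1/3 = 1/3
~(((R ∧ P) ∨ P) ∨ R) ↔ ((R ↔ (Q ∨ R)) → (~P ∧ (R ∨ Q))) = 2/3 ↔ 1/3 = 2/3

2/3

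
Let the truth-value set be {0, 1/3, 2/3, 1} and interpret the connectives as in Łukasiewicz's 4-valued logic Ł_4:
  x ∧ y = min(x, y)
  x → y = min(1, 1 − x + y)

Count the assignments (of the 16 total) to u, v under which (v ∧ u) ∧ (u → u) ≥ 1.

1

u = 0, v = 0 ↦ 0  <
u = 0, v = 1/3 ↦ 0  <
u = 0, v = 2/3 ↦ 0  <
u = 0, v = 1 ↦ 0  <
u = 1/3, v = 0 ↦ 0  <
u = 1/3, v = 1/3 ↦ 1/3  <
u = 1/3, v = 2/3 ↦ 1/3  <
u = 1/3, v = 1 ↦ 1/3  <
u = 2/3, v = 0 ↦ 0  <
u = 2/3, v = 1/3 ↦ 1/3  <
u = 2/3, v = 2/3 ↦ 2/3  <
u = 2/3, v = 1 ↦ 2/3  <
u = 1, v = 0 ↦ 0  <
u = 1, v = 1/3 ↦ 1/3  <
u = 1, v = 2/3 ↦ 2/3  <
u = 1, v = 1 ↦ 1  ≥
So 1 of the 16 assignments meets the threshold.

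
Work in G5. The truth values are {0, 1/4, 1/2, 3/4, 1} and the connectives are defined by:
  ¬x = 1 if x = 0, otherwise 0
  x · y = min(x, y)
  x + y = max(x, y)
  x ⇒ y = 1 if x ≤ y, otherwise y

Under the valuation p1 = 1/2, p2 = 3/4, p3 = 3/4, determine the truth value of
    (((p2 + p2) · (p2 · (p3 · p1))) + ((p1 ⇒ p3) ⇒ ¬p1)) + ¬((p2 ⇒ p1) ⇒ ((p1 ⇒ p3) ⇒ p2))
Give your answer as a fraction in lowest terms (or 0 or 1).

p2 + p2 = 3/4 + 3/4 = 3/4
p3 · p1 = 3/4 · 1/2 = 1/2
p2 · (p3 · p1) = 3/4 · 1/2 = 1/2
(p2 + p2) · (p2 · (p3 · p1)) = 3/4 · 1/2 = 1/2
p1 ⇒ p3 = 1/2 ⇒ 3/4 = 1
¬p1 = ¬1/2 = 0
(p1 ⇒ p3) ⇒ ¬p1 = 1 ⇒ 0 = 0
((p2 + p2) · (p2 · (p3 · p1))) + ((p1 ⇒ p3) ⇒ ¬p1) = 1/2 + 0 = 1/2
p2 ⇒ p1 = 3/4 ⇒ 1/2 = 1/2
p1 ⇒ p3 = 1/2 ⇒ 3/4 = 1
(p1 ⇒ p3) ⇒ p2 = 1 ⇒ 3/4 = 3/4
(p2 ⇒ p1) ⇒ ((p1 ⇒ p3) ⇒ p2) = 1/2 ⇒ 3/4 = 1
¬((p2 ⇒ p1) ⇒ ((p1 ⇒ p3) ⇒ p2)) = ¬1 = 0
(((p2 + p2) · (p2 · (p3 · p1))) + ((p1 ⇒ p3) ⇒ ¬p1)) + ¬((p2 ⇒ p1) ⇒ ((p1 ⇒ p3) ⇒ p2)) = 1/2 + 0 = 1/2

1/2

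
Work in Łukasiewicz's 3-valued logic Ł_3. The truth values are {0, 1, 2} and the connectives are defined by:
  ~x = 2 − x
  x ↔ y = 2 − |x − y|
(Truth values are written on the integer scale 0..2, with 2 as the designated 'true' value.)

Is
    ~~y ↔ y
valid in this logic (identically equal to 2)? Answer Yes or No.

y = 0 ↦ 2
y = 1 ↦ 2
y = 2 ↦ 2
Every assignment gives a value ≥ 2.

Yes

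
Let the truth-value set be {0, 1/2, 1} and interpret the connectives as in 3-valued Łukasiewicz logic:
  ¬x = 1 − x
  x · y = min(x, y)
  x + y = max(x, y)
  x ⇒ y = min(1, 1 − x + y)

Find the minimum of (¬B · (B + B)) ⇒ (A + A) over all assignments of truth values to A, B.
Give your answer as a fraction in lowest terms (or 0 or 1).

1/2

Take A = 0, B = 1/2:
¬B = ¬1/2 = 1/2
B + B = 1/2 + 1/2 = 1/2
¬B · (B + B) = 1/2 · 1/2 = 1/2
A + A = 0 + 0 = 0
(¬B · (B + B)) ⇒ (A + A) = 1/2 ⇒ 0 = 1/2
No assignment yields a value below 1/2, so this is the minimum.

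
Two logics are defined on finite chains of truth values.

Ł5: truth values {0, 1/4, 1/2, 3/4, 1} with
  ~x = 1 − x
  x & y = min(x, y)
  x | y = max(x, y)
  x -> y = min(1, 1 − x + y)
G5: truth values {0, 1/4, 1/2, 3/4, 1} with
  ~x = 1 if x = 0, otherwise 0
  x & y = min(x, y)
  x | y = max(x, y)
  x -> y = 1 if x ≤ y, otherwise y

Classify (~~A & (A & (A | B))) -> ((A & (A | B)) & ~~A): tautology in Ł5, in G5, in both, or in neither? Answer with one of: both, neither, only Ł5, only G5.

both

In Ł5: every assignment gives 1 — tautology.
In G5: every assignment gives 1 — tautology.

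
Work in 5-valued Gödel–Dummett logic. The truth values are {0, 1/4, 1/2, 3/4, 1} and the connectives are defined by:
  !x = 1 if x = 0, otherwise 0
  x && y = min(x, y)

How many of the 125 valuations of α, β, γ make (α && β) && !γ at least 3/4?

4

value 1: 1 assignment (counts)
value 3/4: 3 assignments (counts)
value 1/2: 5 assignments
value 1/4: 7 assignments
value 0: 109 assignments
So 4 of the 125 assignments meet the threshold.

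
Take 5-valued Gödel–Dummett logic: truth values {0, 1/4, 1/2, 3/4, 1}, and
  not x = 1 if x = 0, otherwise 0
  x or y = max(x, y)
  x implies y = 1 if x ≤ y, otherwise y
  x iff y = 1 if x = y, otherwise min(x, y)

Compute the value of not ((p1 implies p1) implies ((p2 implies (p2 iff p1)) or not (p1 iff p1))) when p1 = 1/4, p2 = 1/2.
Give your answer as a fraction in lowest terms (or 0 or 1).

0

p1 implies p1 = 1/4 implies 1/4 = 1
p2 iff p1 = 1/2 iff 1/4 = 1/4
p2 implies (p2 iff p1) = 1/2 implies 1/4 = 1/4
p1 iff p1 = 1/4 iff 1/4 = 1
not (p1 iff p1) = not 1 = 0
(p2 implies (p2 iff p1)) or not (p1 iff p1) = 1/4 or 0 = 1/4
(p1 implies p1) implies ((p2 implies (p2 iff p1)) or not (p1 iff p1)) = 1 implies 1/4 = 1/4
not ((p1 implies p1) implies ((p2 implies (p2 iff p1)) or not (p1 iff p1))) = not 1/4 = 0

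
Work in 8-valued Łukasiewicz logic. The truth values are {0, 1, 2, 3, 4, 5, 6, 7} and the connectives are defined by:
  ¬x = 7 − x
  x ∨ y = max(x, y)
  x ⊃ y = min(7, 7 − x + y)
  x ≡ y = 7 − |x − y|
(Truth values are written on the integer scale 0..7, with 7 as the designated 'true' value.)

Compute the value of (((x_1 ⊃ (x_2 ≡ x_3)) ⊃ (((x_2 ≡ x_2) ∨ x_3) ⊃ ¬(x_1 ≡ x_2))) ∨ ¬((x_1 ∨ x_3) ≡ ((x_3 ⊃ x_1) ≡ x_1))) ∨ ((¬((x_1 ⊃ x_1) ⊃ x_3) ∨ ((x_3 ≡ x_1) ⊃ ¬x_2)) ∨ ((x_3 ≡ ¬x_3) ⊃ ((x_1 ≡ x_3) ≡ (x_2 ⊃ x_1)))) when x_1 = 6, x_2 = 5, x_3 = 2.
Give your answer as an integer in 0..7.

x_2 ≡ x_3 = 5 ≡ 2 = 4
x_1 ⊃ (x_2 ≡ x_3) = 6 ⊃ 4 = 5
x_2 ≡ x_2 = 5 ≡ 5 = 7
(x_2 ≡ x_2) ∨ x_3 = 7 ∨ 2 = 7
x_1 ≡ x_2 = 6 ≡ 5 = 6
¬(x_1 ≡ x_2) = ¬6 = 1
((x_2 ≡ x_2) ∨ x_3) ⊃ ¬(x_1 ≡ x_2) = 7 ⊃ 1 = 1
(x_1 ⊃ (x_2 ≡ x_3)) ⊃ (((x_2 ≡ x_2) ∨ x_3) ⊃ ¬(x_1 ≡ x_2)) = 5 ⊃ 1 = 3
x_1 ∨ x_3 = 6 ∨ 2 = 6
x_3 ⊃ x_1 = 2 ⊃ 6 = 7
(x_3 ⊃ x_1) ≡ x_1 = 7 ≡ 6 = 6
(x_1 ∨ x_3) ≡ ((x_3 ⊃ x_1) ≡ x_1) = 6 ≡ 6 = 7
¬((x_1 ∨ x_3) ≡ ((x_3 ⊃ x_1) ≡ x_1)) = ¬7 = 0
((x_1 ⊃ (x_2 ≡ x_3)) ⊃ (((x_2 ≡ x_2) ∨ x_3) ⊃ ¬(x_1 ≡ x_2))) ∨ ¬((x_1 ∨ x_3) ≡ ((x_3 ⊃ x_1) ≡ x_1)) = 3 ∨ 0 = 3
x_1 ⊃ x_1 = 6 ⊃ 6 = 7
(x_1 ⊃ x_1) ⊃ x_3 = 7 ⊃ 2 = 2
¬((x_1 ⊃ x_1) ⊃ x_3) = ¬2 = 5
x_3 ≡ x_1 = 2 ≡ 6 = 3
¬x_2 = ¬5 = 2
(x_3 ≡ x_1) ⊃ ¬x_2 = 3 ⊃ 2 = 6
¬((x_1 ⊃ x_1) ⊃ x_3) ∨ ((x_3 ≡ x_1) ⊃ ¬x_2) = 5 ∨ 6 = 6
¬x_3 = ¬2 = 5
x_3 ≡ ¬x_3 = 2 ≡ 5 = 4
x_1 ≡ x_3 = 6 ≡ 2 = 3
x_2 ⊃ x_1 = 5 ⊃ 6 = 7
(x_1 ≡ x_3) ≡ (x_2 ⊃ x_1) = 3 ≡ 7 = 3
(x_3 ≡ ¬x_3) ⊃ ((x_1 ≡ x_3) ≡ (x_2 ⊃ x_1)) = 4 ⊃ 3 = 6
(¬((x_1 ⊃ x_1) ⊃ x_3) ∨ ((x_3 ≡ x_1) ⊃ ¬x_2)) ∨ ((x_3 ≡ ¬x_3) ⊃ ((x_1 ≡ x_3) ≡ (x_2 ⊃ x_1))) = 6 ∨ 6 = 6
(((x_1 ⊃ (x_2 ≡ x_3)) ⊃ (((x_2 ≡ x_2) ∨ x_3) ⊃ ¬(x_1 ≡ x_2))) ∨ ¬((x_1 ∨ x_3) ≡ ((x_3 ⊃ x_1) ≡ x_1))) ∨ ((¬((x_1 ⊃ x_1) ⊃ x_3) ∨ ((x_3 ≡ x_1) ⊃ ¬x_2)) ∨ ((x_3 ≡ ¬x_3) ⊃ ((x_1 ≡ x_3) ≡ (x_2 ⊃ x_1)))) = 3 ∨ 6 = 6

6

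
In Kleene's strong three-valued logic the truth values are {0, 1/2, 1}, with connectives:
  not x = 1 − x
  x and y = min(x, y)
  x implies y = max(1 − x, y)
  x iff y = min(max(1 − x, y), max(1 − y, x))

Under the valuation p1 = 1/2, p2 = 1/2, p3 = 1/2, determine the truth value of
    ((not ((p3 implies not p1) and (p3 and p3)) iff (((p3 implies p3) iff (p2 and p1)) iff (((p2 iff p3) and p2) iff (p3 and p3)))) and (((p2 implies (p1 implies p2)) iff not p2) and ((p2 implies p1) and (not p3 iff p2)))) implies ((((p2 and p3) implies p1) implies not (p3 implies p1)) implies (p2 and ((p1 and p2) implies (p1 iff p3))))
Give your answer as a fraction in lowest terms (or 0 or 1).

1/2

not p1 = not 1/2 = 1/2
p3 implies not p1 = 1/2 implies 1/2 = 1/2
p3 and p3 = 1/2 and 1/2 = 1/2
(p3 implies not p1) and (p3 and p3) = 1/2 and 1/2 = 1/2
not ((p3 implies not p1) and (p3 and p3)) = not 1/2 = 1/2
p3 implies p3 = 1/2 implies 1/2 = 1/2
p2 and p1 = 1/2 and 1/2 = 1/2
(p3 implies p3) iff (p2 and p1) = 1/2 iff 1/2 = 1/2
p2 iff p3 = 1/2 iff 1/2 = 1/2
(p2 iff p3) and p2 = 1/2 and 1/2 = 1/2
p3 and p3 = 1/2 and 1/2 = 1/2
((p2 iff p3) and p2) iff (p3 and p3) = 1/2 iff 1/2 = 1/2
((p3 implies p3) iff (p2 and p1)) iff (((p2 iff p3) and p2) iff (p3 and p3)) = 1/2 iff 1/2 = 1/2
not ((p3 implies not p1) and (p3 and p3)) iff (((p3 implies p3) iff (p2 and p1)) iff (((p2 iff p3) and p2) iff (p3 and p3))) = 1/2 iff 1/2 = 1/2
p1 implies p2 = 1/2 implies 1/2 = 1/2
p2 implies (p1 implies p2) = 1/2 implies 1/2 = 1/2
not p2 = not 1/2 = 1/2
(p2 implies (p1 implies p2)) iff not p2 = 1/2 iff 1/2 = 1/2
p2 implies p1 = 1/2 implies 1/2 = 1/2
not p3 = not 1/2 = 1/2
not p3 iff p2 = 1/2 iff 1/2 = 1/2
(p2 implies p1) and (not p3 iff p2) = 1/2 and 1/2 = 1/2
((p2 implies (p1 implies p2)) iff not p2) and ((p2 implies p1) and (not p3 iff p2)) = 1/2 and 1/2 = 1/2
(not ((p3 implies not p1) and (p3 and p3)) iff (((p3 implies p3) iff (p2 and p1)) iff (((p2 iff p3) and p2) iff (p3 and p3)))) and (((p2 implies (p1 implies p2)) iff not p2) and ((p2 implies p1) and (not p3 iff p2))) = 1/2 and 1/2 = 1/2
p2 and p3 = 1/2 and 1/2 = 1/2
(p2 and p3) implies p1 = 1/2 implies 1/2 = 1/2
p3 implies p1 = 1/2 implies 1/2 = 1/2
not (p3 implies p1) = not 1/2 = 1/2
((p2 and p3) implies p1) implies not (p3 implies p1) = 1/2 implies 1/2 = 1/2
p1 and p2 = 1/2 and 1/2 = 1/2
p1 iff p3 = 1/2 iff 1/2 = 1/2
(p1 and p2) implies (p1 iff p3) = 1/2 implies 1/2 = 1/2
p2 and ((p1 and p2) implies (p1 iff p3)) = 1/2 and 1/2 = 1/2
(((p2 and p3) implies p1) implies not (p3 implies p1)) implies (p2 and ((p1 and p2) implies (p1 iff p3))) = 1/2 implies 1/2 = 1/2
((not ((p3 implies not p1) and (p3 and p3)) iff (((p3 implies p3) iff (p2 and p1)) iff (((p2 iff p3) and p2) iff (p3 and p3)))) and (((p2 implies (p1 implies p2)) iff not p2) and ((p2 implies p1) and (not p3 iff p2)))) implies ((((p2 and p3) implies p1) implies not (p3 implies p1)) implies (p2 and ((p1 and p2) implies (p1 iff p3)))) = 1/2 implies 1/2 = 1/2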